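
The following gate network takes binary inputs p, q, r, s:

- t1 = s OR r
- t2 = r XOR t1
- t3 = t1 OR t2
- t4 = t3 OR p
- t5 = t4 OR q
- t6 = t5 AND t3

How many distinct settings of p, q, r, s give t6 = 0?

4

t6 = t5 AND t3 must be 0, so at least one of t5, t3 is 0.
Enumerating the 16 input combinations, 4 give t6 = 0 and 12 give t6 = 1.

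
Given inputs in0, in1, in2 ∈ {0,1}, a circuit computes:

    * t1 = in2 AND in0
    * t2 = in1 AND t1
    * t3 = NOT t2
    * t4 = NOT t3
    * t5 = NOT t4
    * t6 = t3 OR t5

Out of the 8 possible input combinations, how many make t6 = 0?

t6 = t3 OR t5 must be 0, so both t3 = 0 and t5 = 0.
Satisfying assignments:
  in0=1, in1=1, in2=1

1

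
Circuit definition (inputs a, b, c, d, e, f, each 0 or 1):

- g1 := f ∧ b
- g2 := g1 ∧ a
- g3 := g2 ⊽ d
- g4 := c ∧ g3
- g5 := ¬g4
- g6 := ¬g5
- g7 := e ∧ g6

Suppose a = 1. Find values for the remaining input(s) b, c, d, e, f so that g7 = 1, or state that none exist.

b=0, c=1, d=0, e=1, f=1

Check with a = 1 and b=0, c=1, d=0, e=1, f=1:
g1 = f ∧ b = 1 ∧ 0 = 0
g2 = g1 ∧ a = 0 ∧ 1 = 0
g3 = g2 ⊽ d = 0 ⊽ 0 = 1
g4 = c ∧ g3 = 1 ∧ 1 = 1
g5 = ¬g4 = ¬1 = 0
g6 = ¬g5 = ¬0 = 1
g7 = e ∧ g6 = 1 ∧ 1 = 1
So g7 = 1.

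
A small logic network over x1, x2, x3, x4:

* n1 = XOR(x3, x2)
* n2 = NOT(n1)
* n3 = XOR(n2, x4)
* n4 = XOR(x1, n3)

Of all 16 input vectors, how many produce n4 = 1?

8

n4 = XOR(x1, n3) must be 1, so x1 and n3 differ.
Enumerating the 16 input combinations, 8 give n4 = 1 and 8 give n4 = 0.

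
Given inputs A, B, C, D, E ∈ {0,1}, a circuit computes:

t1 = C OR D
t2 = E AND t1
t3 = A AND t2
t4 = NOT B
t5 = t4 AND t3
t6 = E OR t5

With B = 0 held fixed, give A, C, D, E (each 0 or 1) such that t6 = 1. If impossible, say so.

A=1, C=1, D=0, E=1

Check with B = 0 and A=1, C=1, D=0, E=1:
t1 = C OR D = 1 OR 0 = 1
t2 = E AND t1 = 1 AND 1 = 1
t3 = A AND t2 = 1 AND 1 = 1
t4 = NOT B = NOT 0 = 1
t5 = t4 AND t3 = 1 AND 1 = 1
t6 = E OR t5 = 1 OR 1 = 1
So t6 = 1.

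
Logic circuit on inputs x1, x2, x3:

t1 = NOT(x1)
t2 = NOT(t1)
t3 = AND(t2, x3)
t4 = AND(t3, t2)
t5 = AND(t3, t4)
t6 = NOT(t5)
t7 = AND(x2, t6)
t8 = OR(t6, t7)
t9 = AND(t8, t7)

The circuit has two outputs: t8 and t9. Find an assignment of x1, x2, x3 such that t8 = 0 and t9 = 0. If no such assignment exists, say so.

x1=1 x2=1 x3=1

Check with x1=1 x2=1 x3=1:
t1 = NOT(x1) = NOT 1 = 0
t2 = NOT(t1) = NOT 0 = 1
t3 = AND(t2, x3) = AND(1, 1) = 1
t4 = AND(t3, t2) = AND(1, 1) = 1
t5 = AND(t3, t4) = AND(1, 1) = 1
t6 = NOT(t5) = NOT 1 = 0
t7 = AND(x2, t6) = AND(1, 0) = 0
t8 = OR(t6, t7) = OR(0, 0) = 0
t9 = AND(t8, t7) = AND(0, 0) = 0
So t8 = 0 and t9 = 0.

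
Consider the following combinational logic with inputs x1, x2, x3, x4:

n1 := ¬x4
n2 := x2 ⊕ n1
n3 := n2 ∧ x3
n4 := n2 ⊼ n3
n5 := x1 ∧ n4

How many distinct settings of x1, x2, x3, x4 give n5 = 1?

n5 = x1 ∧ n4 must be 1, so both x1 = 1 and n4 = 1.
n4 = n2 ⊼ n3 must be 1, so at least one of n2, n3 is 0.
Enumerating the 16 input combinations, 6 give n5 = 1 and 10 give n5 = 0.

6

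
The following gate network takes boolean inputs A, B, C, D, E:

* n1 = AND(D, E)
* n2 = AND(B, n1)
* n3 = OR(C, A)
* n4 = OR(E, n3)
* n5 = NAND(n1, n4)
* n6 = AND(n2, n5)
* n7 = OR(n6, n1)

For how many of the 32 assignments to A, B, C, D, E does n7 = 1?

8

n7 = OR(n6, n1) must be 1, so at least one of n6, n1 is 1.
Enumerating the 32 input combinations, 8 give n7 = 1 and 24 give n7 = 0.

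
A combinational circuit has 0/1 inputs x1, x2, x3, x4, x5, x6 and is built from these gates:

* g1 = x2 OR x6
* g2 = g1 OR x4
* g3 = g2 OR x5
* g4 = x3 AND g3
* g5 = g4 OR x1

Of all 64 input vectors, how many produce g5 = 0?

17

g5 = g4 OR x1 must be 0, so both g4 = 0 and x1 = 0.
Enumerating the 64 input combinations, 17 give g5 = 0 and 47 give g5 = 1.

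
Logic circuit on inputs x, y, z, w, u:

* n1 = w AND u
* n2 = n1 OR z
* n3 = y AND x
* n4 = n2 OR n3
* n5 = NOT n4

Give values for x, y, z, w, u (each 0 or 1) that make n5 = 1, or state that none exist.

x=1, y=0, z=0, w=1, u=0

Check with x=1, y=0, z=0, w=1, u=0:
n1 = w AND u = 1 AND 0 = 0
n2 = n1 OR z = 0 OR 0 = 0
n3 = y AND x = 0 AND 1 = 0
n4 = n2 OR n3 = 0 OR 0 = 0
n5 = NOT n4 = NOT 0 = 1
So n5 = 1 as required.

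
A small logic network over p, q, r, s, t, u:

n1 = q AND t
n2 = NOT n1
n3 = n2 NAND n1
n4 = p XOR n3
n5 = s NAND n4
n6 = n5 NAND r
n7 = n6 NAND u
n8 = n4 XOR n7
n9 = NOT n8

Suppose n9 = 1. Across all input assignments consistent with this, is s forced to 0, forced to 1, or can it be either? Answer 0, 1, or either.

Both values of s occur among assignments with n9 = 1:
  s=0: p=0, q=0, r=0, s=0, t=0, u=0
  s=1: p=0, q=0, r=0, s=1, t=0, u=0

either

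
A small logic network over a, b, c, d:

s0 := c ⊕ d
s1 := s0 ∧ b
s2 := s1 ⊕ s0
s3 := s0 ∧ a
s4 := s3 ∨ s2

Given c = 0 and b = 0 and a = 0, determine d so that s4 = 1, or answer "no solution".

d=1

s4 = s3 ∨ s2 must be 1, so at least one of s3, s2 is 1.
Check with c = 0 and b = 0 and a = 0 and d=1:
s0 = c ⊕ d = 0 ⊕ 1 = 1
s1 = s0 ∧ b = 1 ∧ 0 = 0
s2 = s1 ⊕ s0 = 0 ⊕ 1 = 1
s3 = s0 ∧ a = 1 ∧ 0 = 0
s4 = s3 ∨ s2 = 0 ∨ 1 = 1
So s4 = 1.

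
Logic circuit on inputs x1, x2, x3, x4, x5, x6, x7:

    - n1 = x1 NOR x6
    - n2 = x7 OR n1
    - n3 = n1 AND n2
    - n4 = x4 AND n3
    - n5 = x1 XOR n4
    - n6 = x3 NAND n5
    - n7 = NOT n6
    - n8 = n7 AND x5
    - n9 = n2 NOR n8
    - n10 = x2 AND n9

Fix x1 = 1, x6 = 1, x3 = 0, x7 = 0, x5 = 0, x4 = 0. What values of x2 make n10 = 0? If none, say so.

x2=0

Check with x1 = 1, x6 = 1, x3 = 0, x7 = 0, x5 = 0, x4 = 0 and x2=0:
n1 = x1 NOR x6 = 1 NOR 1 = 0
n2 = x7 OR n1 = 0 OR 0 = 0
n3 = n1 AND n2 = 0 AND 0 = 0
n4 = x4 AND n3 = 0 AND 0 = 0
n5 = x1 XOR n4 = 1 XOR 0 = 1
n6 = x3 NAND n5 = 0 NAND 1 = 1
n7 = NOT n6 = NOT 1 = 0
n8 = n7 AND x5 = 0 AND 0 = 0
n9 = n2 NOR n8 = 0 NOR 0 = 1
n10 = x2 AND n9 = 0 AND 1 = 0
So n10 = 0.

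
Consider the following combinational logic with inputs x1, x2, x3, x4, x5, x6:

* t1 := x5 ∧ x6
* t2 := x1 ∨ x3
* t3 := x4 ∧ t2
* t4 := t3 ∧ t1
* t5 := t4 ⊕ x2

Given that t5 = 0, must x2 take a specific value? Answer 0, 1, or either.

Both values of x2 occur among assignments with t5 = 0:
  x2=0: x1=0, x2=0, x3=0, x4=0, x5=0, x6=0
  x2=1: x1=0, x2=1, x3=1, x4=1, x5=1, x6=1

either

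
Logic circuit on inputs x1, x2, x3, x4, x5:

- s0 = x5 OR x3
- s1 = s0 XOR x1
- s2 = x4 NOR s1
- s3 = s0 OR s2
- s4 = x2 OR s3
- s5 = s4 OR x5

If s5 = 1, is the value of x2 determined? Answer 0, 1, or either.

Both values of x2 occur among assignments with s5 = 1:
  x2=0: x1=0, x2=0, x3=0, x4=0, x5=0
  x2=1: x1=0, x2=1, x3=0, x4=0, x5=0

either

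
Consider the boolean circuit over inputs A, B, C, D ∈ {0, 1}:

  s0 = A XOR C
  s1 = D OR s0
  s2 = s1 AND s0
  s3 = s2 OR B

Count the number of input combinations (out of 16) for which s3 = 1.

s3 = s2 OR B must be 1, so at least one of s2, B is 1.
Enumerating the 16 input combinations, 12 give s3 = 1 and 4 give s3 = 0.

12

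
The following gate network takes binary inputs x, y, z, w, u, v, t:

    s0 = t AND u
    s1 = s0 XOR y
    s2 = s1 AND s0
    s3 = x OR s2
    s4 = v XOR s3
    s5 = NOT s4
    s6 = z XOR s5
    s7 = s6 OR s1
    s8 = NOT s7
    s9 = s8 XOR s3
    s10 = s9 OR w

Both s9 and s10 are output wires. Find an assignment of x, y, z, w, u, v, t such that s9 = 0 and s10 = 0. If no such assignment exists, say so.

x=0 y=1 z=1 w=0 u=1 v=1 t=1

Check with x=0 y=1 z=1 w=0 u=1 v=1 t=1:
s0 = t AND u = 1 AND 1 = 1
s1 = s0 XOR y = 1 XOR 1 = 0
s2 = s1 AND s0 = 0 AND 1 = 0
s3 = x OR s2 = 0 OR 0 = 0
s4 = v XOR s3 = 1 XOR 0 = 1
s5 = NOT s4 = NOT 1 = 0
s6 = z XOR s5 = 1 XOR 0 = 1
s7 = s6 OR s1 = 1 OR 0 = 1
s8 = NOT s7 = NOT 1 = 0
s9 = s8 XOR s3 = 0 XOR 0 = 0
s10 = s9 OR w = 0 OR 0 = 0
So s9 = 0 and s10 = 0.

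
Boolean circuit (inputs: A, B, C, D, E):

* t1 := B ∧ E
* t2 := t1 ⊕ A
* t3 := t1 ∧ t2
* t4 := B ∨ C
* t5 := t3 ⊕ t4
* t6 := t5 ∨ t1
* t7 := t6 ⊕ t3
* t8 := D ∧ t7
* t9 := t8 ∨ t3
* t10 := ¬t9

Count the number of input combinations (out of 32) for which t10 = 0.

t10 = ¬t9 must be 0, so t9 = 1.
Enumerating the 32 input combinations, 14 give t10 = 0 and 18 give t10 = 1.

14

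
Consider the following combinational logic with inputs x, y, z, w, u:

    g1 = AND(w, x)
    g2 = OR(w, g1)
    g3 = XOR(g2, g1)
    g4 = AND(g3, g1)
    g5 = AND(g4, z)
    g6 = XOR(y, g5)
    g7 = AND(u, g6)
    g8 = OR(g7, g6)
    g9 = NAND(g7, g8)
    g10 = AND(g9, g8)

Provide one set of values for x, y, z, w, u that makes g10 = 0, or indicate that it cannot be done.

Check with x=1, y=0, z=0, w=1, u=0:
g1 = AND(w, x) = AND(1, 1) = 1
g2 = OR(w, g1) = OR(1, 1) = 1
g3 = XOR(g2, g1) = XOR(1, 1) = 0
g4 = AND(g3, g1) = AND(0, 1) = 0
g5 = AND(g4, z) = AND(0, 0) = 0
g6 = XOR(y, g5) = XOR(0, 0) = 0
g7 = AND(u, g6) = AND(0, 0) = 0
g8 = OR(g7, g6) = OR(0, 0) = 0
g9 = NAND(g7, g8) = NAND(0, 0) = 1
g10 = AND(g9, g8) = AND(1, 0) = 0
So g10 = 0 as required.

x=1, y=0, z=0, w=1, u=0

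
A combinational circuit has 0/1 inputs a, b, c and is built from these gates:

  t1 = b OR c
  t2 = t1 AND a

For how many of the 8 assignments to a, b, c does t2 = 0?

t2 = t1 AND a must be 0, so at least one of t1, a is 0.
Satisfying assignments:
  a=0, b=0, c=0
  a=0, b=0, c=1
  a=0, b=1, c=0
  a=0, b=1, c=1
  a=1, b=0, c=0

5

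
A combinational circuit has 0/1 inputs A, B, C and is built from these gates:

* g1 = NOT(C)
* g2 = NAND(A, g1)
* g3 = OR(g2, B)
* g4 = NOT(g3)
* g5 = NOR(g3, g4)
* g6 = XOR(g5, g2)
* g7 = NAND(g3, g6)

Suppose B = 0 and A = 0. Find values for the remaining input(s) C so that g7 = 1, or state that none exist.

no solution exists

With B = 0 and A = 0 fixed, none of the 2 settings of C give g7 = 1.
For example, with C=0:
g1 = NOT(C) = NOT 0 = 1
g2 = NAND(A, g1) = NAND(0, 1) = 1
g3 = OR(g2, B) = OR(1, 0) = 1
g4 = NOT(g3) = NOT 1 = 0
g5 = NOR(g3, g4) = NOR(1, 0) = 0
g6 = XOR(g5, g2) = XOR(0, 1) = 1
g7 = NAND(g3, g6) = NAND(1, 1) = 0
giving g7 = 0 ≠ 1.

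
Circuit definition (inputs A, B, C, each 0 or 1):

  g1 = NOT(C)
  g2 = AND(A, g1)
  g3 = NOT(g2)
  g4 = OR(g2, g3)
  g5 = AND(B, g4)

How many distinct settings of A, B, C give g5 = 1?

4

g5 = AND(B, g4) must be 1, so both B = 1 and g4 = 1.
Satisfying assignments:
  A=0, B=1, C=0
  A=0, B=1, C=1
  A=1, B=1, C=0
  A=1, B=1, C=1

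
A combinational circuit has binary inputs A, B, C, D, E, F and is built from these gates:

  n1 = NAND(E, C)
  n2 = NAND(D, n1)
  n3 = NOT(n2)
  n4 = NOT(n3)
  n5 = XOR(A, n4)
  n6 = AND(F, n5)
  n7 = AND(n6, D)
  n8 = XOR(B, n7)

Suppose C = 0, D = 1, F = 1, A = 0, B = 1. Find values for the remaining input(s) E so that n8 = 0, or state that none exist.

no solution exists

With C = 0, D = 1, F = 1, A = 0, B = 1 fixed, none of the 2 settings of E give n8 = 0.
For example, with E=1:
n1 = NAND(E, C) = NAND(1, 0) = 1
n2 = NAND(D, n1) = NAND(1, 1) = 0
n3 = NOT(n2) = NOT 0 = 1
n4 = NOT(n3) = NOT 1 = 0
n5 = XOR(A, n4) = XOR(0, 0) = 0
n6 = AND(F, n5) = AND(1, 0) = 0
n7 = AND(n6, D) = AND(0, 1) = 0
n8 = XOR(B, n7) = XOR(1, 0) = 1
giving n8 = 1 ≠ 0.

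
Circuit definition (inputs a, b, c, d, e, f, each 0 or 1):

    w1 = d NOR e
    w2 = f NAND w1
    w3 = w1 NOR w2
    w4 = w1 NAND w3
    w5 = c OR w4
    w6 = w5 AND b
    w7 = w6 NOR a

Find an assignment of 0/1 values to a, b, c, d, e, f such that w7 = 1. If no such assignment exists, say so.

w7 = w6 NOR a must be 1, so both w6 = 0 and a = 0.
w6 = w5 AND b must be 0, so at least one of w5, b is 0.
Check with a=0, b=0, c=0, d=1, e=1, f=0:
w1 = d NOR e = 1 NOR 1 = 0
w2 = f NAND w1 = 0 NAND 0 = 1
w3 = w1 NOR w2 = 0 NOR 1 = 0
w4 = w1 NAND w3 = 0 NAND 0 = 1
w5 = c OR w4 = 0 OR 1 = 1
w6 = w5 AND b = 1 AND 0 = 0
w7 = w6 NOR a = 0 NOR 0 = 1
So w7 = 1 as required.

a=0, b=0, c=0, d=1, e=1, f=0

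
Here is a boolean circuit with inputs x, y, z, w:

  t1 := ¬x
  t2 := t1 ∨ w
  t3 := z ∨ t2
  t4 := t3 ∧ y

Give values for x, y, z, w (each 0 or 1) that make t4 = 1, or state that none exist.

t4 = t3 ∧ y must be 1, so both t3 = 1 and y = 1.
Check with x=0, y=1, z=0, w=0:
t1 = ¬x = ¬0 = 1
t2 = t1 ∨ w = 1 ∨ 0 = 1
t3 = z ∨ t2 = 0 ∨ 1 = 1
t4 = t3 ∧ y = 1 ∧ 1 = 1
So t4 = 1 as required.

x=0, y=1, z=0, w=0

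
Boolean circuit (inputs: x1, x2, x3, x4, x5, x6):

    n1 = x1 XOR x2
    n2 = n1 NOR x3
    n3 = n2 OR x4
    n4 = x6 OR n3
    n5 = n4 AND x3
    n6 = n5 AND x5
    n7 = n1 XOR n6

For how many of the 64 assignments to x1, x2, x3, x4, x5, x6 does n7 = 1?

n7 = n1 XOR n6 must be 1, so n1 and n6 differ.
Enumerating the 64 input combinations, 32 give n7 = 1 and 32 give n7 = 0.

32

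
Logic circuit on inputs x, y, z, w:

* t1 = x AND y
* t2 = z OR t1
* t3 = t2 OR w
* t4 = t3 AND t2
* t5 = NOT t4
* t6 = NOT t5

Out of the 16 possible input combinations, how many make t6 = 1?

10

t6 = NOT t5 must be 1, so t5 = 0.
t5 = NOT t4 must be 0, so t4 = 1.
t4 = t3 AND t2 must be 1, so both t3 = 1 and t2 = 1.
Enumerating the 16 input combinations, 10 give t6 = 1 and 6 give t6 = 0.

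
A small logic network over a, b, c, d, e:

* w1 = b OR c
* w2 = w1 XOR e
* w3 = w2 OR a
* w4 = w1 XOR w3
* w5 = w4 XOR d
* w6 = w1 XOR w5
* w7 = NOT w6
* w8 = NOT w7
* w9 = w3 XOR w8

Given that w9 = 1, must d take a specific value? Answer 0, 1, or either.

1

w9 = w3 XOR w8 must be 1, so w3 and w8 differ.
Every assignment with w9 = 1 has d = 1; there are 16 such assignment(s).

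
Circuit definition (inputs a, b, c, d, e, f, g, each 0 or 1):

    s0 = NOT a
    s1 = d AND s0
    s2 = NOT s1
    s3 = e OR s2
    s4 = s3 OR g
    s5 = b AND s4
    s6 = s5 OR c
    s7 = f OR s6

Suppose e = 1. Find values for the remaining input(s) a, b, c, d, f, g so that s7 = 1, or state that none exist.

a=1 b=0 c=1 d=0 f=1 g=1

Check with e = 1 and a=1, b=0, c=1, d=0, f=1, g=1:
s0 = NOT a = NOT 1 = 0
s1 = d AND s0 = 0 AND 0 = 0
s2 = NOT s1 = NOT 0 = 1
s3 = e OR s2 = 1 OR 1 = 1
s4 = s3 OR g = 1 OR 1 = 1
s5 = b AND s4 = 0 AND 1 = 0
s6 = s5 OR c = 0 OR 1 = 1
s7 = f OR s6 = 1 OR 1 = 1
So s7 = 1.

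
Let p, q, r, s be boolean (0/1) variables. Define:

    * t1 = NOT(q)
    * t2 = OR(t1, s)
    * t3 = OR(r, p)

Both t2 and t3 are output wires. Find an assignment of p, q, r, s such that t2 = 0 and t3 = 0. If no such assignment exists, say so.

Check with p=0, q=1, r=0, s=0:
t1 = NOT(q) = NOT 1 = 0
t2 = OR(t1, s) = OR(0, 0) = 0
t3 = OR(r, p) = OR(0, 0) = 0
So t2 = 0 and t3 = 0.

p=0, q=1, r=0, s=0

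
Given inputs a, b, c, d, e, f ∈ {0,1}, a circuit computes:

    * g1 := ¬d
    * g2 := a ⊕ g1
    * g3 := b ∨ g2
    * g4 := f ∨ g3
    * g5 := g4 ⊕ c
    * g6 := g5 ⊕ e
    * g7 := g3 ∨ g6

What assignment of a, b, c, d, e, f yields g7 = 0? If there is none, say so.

Check with a=0, b=0, c=0, d=1, e=0, f=0:
g1 = ¬d = ¬1 = 0
g2 = a ⊕ g1 = 0 ⊕ 0 = 0
g3 = b ∨ g2 = 0 ∨ 0 = 0
g4 = f ∨ g3 = 0 ∨ 0 = 0
g5 = g4 ⊕ c = 0 ⊕ 0 = 0
g6 = g5 ⊕ e = 0 ⊕ 0 = 0
g7 = g3 ∨ g6 = 0 ∨ 0 = 0
So g7 = 0 as required.

a=0, b=0, c=0, d=1, e=0, f=0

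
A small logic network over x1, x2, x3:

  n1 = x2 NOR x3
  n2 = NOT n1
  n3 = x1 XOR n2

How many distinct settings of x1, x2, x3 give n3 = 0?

4

n3 = x1 XOR n2 must be 0, so x1 and n2 are equal.
Satisfying assignments:
  x1=0, x2=0, x3=0
  x1=1, x2=0, x3=1
  x1=1, x2=1, x3=0
  x1=1, x2=1, x3=1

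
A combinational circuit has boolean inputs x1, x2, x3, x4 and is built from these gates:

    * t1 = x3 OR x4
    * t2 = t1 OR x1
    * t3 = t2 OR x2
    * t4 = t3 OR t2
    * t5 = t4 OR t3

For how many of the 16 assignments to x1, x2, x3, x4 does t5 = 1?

15

t5 = t4 OR t3 must be 1, so at least one of t4, t3 is 1.
Enumerating the 16 input combinations, 15 give t5 = 1 and 1 give t5 = 0.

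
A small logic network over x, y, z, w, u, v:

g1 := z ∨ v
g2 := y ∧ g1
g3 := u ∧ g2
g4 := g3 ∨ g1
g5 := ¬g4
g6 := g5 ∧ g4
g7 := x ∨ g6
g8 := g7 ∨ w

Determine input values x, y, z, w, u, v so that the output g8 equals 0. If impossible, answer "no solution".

x=0 y=1 z=0 w=0 u=1 v=1

g8 = g7 ∨ w must be 0, so both g7 = 0 and w = 0.
g7 = x ∨ g6 must be 0, so both x = 0 and g6 = 0.
Check with x=0 y=1 z=0 w=0 u=1 v=1:
g1 = z ∨ v = 0 ∨ 1 = 1
g2 = y ∧ g1 = 1 ∧ 1 = 1
g3 = u ∧ g2 = 1 ∧ 1 = 1
g4 = g3 ∨ g1 = 1 ∨ 1 = 1
g5 = ¬g4 = ¬1 = 0
g6 = g5 ∧ g4 = 0 ∧ 1 = 0
g7 = x ∨ g6 = 0 ∨ 0 = 0
g8 = g7 ∨ w = 0 ∨ 0 = 0
So g8 = 0 as required.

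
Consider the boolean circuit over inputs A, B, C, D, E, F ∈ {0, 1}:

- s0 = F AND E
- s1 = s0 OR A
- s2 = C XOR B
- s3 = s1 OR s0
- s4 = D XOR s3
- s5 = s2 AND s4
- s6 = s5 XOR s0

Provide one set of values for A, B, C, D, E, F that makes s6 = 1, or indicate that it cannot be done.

s6 = s5 XOR s0 must be 1, so s5 and s0 differ.
Check with A=0 B=0 C=0 D=0 E=1 F=1:
s0 = F AND E = 1 AND 1 = 1
s1 = s0 OR A = 1 OR 0 = 1
s2 = C XOR B = 0 XOR 0 = 0
s3 = s1 OR s0 = 1 OR 1 = 1
s4 = D XOR s3 = 0 XOR 1 = 1
s5 = s2 AND s4 = 0 AND 1 = 0
s6 = s5 XOR s0 = 0 XOR 1 = 1
So s6 = 1 as required.

A=0 B=0 C=0 D=0 E=1 F=1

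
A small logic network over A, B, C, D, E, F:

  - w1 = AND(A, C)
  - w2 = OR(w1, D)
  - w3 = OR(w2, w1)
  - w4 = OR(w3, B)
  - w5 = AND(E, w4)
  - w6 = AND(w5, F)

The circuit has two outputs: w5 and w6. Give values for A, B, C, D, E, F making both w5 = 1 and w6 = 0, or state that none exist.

A=1 B=1 C=1 D=1 E=1 F=0

Check with A=1 B=1 C=1 D=1 E=1 F=0:
w1 = AND(A, C) = AND(1, 1) = 1
w2 = OR(w1, D) = OR(1, 1) = 1
w3 = OR(w2, w1) = OR(1, 1) = 1
w4 = OR(w3, B) = OR(1, 1) = 1
w5 = AND(E, w4) = AND(1, 1) = 1
w6 = AND(w5, F) = AND(1, 0) = 0
So w5 = 1 and w6 = 0.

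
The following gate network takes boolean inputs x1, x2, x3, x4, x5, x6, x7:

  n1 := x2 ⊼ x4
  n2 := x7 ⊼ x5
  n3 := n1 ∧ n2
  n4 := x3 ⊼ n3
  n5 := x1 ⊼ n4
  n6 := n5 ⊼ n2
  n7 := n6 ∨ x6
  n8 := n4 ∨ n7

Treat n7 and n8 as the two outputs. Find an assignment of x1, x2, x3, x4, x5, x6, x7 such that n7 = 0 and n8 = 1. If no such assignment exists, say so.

Check with x1=0, x2=0, x3=0, x4=0, x5=0, x6=0, x7=0:
n1 = x2 ⊼ x4 = 0 ⊼ 0 = 1
n2 = x7 ⊼ x5 = 0 ⊼ 0 = 1
n3 = n1 ∧ n2 = 1 ∧ 1 = 1
n4 = x3 ⊼ n3 = 0 ⊼ 1 = 1
n5 = x1 ⊼ n4 = 0 ⊼ 1 = 1
n6 = n5 ⊼ n2 = 1 ⊼ 1 = 0
n7 = n6 ∨ x6 = 0 ∨ 0 = 0
n8 = n4 ∨ n7 = 1 ∨ 0 = 1
So n7 = 0 and n8 = 1.

x1=0, x2=0, x3=0, x4=0, x5=0, x6=0, x7=0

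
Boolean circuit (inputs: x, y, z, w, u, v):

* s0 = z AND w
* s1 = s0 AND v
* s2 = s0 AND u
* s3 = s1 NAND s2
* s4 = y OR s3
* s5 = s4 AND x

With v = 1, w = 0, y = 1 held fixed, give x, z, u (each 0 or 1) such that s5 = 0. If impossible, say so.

x=0, z=0, u=0

s5 = s4 AND x must be 0, so at least one of s4, x is 0.
Check with v = 1, w = 0, y = 1 and x=0, z=0, u=0:
s0 = z AND w = 0 AND 0 = 0
s1 = s0 AND v = 0 AND 1 = 0
s2 = s0 AND u = 0 AND 0 = 0
s3 = s1 NAND s2 = 0 NAND 0 = 1
s4 = y OR s3 = 1 OR 1 = 1
s5 = s4 AND x = 1 AND 0 = 0
So s5 = 0.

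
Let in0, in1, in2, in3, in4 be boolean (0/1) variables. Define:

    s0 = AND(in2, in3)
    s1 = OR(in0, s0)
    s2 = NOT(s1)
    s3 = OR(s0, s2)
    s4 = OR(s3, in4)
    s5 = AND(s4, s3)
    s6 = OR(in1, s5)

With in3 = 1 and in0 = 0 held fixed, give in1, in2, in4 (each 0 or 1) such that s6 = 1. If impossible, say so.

in1=0 in2=0 in4=1

Check with in3 = 1 and in0 = 0 and in1=0, in2=0, in4=1:
s0 = AND(in2, in3) = AND(0, 1) = 0
s1 = OR(in0, s0) = OR(0, 0) = 0
s2 = NOT(s1) = NOT 0 = 1
s3 = OR(s0, s2) = OR(0, 1) = 1
s4 = OR(s3, in4) = OR(1, 1) = 1
s5 = AND(s4, s3) = AND(1, 1) = 1
s6 = OR(in1, s5) = OR(0, 1) = 1
So s6 = 1.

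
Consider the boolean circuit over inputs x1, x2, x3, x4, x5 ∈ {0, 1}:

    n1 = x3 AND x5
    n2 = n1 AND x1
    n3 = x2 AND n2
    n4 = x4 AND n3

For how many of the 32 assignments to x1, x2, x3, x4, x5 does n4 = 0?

n4 = x4 AND n3 must be 0, so at least one of x4, n3 is 0.
Enumerating the 32 input combinations, 31 give n4 = 0 and 1 give n4 = 1.

31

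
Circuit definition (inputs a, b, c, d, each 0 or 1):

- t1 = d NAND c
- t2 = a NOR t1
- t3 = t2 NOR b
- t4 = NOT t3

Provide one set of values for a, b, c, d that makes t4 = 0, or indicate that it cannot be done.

t4 = NOT t3 must be 0, so t3 = 1.
Check with a=1 b=0 c=1 d=0:
t1 = d NAND c = 0 NAND 1 = 1
t2 = a NOR t1 = 1 NOR 1 = 0
t3 = t2 NOR b = 0 NOR 0 = 1
t4 = NOT t3 = NOT 1 = 0
So t4 = 0 as required.

a=1 b=0 c=1 d=0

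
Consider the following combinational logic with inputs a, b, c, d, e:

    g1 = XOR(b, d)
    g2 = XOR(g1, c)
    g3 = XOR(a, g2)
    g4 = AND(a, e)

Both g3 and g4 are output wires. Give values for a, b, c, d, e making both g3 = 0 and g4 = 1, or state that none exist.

a=1 b=0 c=0 d=1 e=1

Check with a=1 b=0 c=0 d=1 e=1:
g1 = XOR(b, d) = XOR(0, 1) = 1
g2 = XOR(g1, c) = XOR(1, 0) = 1
g3 = XOR(a, g2) = XOR(1, 1) = 0
g4 = AND(a, e) = AND(1, 1) = 1
So g3 = 0 and g4 = 1.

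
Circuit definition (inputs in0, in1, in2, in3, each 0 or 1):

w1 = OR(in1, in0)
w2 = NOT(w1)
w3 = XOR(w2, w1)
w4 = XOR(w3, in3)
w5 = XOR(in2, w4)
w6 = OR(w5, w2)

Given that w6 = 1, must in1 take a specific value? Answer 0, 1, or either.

either

Both values of in1 occur among assignments with w6 = 1:
  in1=0: in0=0, in1=0, in2=0, in3=0
  in1=1: in0=0, in1=1, in2=0, in3=0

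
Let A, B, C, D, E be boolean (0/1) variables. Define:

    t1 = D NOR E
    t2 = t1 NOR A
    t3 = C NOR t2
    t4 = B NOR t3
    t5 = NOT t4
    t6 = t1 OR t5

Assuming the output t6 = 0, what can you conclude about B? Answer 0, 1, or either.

0

t6 = t1 OR t5 must be 0, so both t1 = 0 and t5 = 0.
t1 = D NOR E must be 0, so at least one of D, E is 1.
t5 = NOT t4 must be 0, so t4 = 1.
Every assignment with t6 = 0 has B = 0; there are 9 such assignment(s).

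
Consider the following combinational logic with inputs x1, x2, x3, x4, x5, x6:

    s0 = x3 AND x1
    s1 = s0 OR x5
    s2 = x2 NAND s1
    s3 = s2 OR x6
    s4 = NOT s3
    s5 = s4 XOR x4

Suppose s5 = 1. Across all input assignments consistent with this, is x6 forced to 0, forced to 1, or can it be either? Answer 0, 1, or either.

Both values of x6 occur among assignments with s5 = 1:
  x6=0: x1=0, x2=0, x3=0, x4=1, x5=0, x6=0
  x6=1: x1=0, x2=0, x3=0, x4=1, x5=0, x6=1

either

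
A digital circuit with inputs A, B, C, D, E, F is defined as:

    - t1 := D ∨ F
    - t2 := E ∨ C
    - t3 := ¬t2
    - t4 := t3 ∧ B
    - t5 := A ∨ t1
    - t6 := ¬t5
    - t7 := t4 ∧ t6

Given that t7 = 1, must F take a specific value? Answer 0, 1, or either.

0

t7 = t4 ∧ t6 must be 1, so both t4 = 1 and t6 = 1.
t4 = t3 ∧ B must be 1, so both t3 = 1 and B = 1.
Every assignment with t7 = 1 has F = 0; there are 1 such assignment(s).
  A=0, B=1, C=0, D=0, E=0, F=0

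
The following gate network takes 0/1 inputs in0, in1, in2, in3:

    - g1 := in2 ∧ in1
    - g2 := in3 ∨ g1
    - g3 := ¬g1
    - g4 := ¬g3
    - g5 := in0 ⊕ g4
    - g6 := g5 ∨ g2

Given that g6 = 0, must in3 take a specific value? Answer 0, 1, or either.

0

g6 = g5 ∨ g2 must be 0, so both g5 = 0 and g2 = 0.
Every assignment with g6 = 0 has in3 = 0; there are 3 such assignment(s).
  in0=0, in1=0, in2=0, in3=0
  in0=0, in1=0, in2=1, in3=0
  in0=0, in1=1, in2=0, in3=0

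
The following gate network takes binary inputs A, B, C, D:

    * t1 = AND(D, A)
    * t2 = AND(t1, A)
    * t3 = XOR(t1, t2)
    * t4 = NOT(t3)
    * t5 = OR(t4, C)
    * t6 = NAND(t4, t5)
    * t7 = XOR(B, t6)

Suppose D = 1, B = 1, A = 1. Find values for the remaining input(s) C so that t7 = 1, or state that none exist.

t7 = XOR(B, t6) must be 1, so B and t6 differ.
Check with D = 1, B = 1, A = 1 and C=1:
t1 = AND(D, A) = AND(1, 1) = 1
t2 = AND(t1, A) = AND(1, 1) = 1
t3 = XOR(t1, t2) = XOR(1, 1) = 0
t4 = NOT(t3) = NOT 0 = 1
t5 = OR(t4, C) = OR(1, 1) = 1
t6 = NAND(t4, t5) = NAND(1, 1) = 0
t7 = XOR(B, t6) = XOR(1, 0) = 1
So t7 = 1.

C=1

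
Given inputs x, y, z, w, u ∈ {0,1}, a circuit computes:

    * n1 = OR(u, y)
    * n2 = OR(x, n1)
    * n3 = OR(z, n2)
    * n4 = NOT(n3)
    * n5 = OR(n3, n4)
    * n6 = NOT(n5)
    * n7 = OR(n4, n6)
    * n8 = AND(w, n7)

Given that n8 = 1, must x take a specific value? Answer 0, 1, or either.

0

n8 = AND(w, n7) must be 1, so both w = 1 and n7 = 1.
Every assignment with n8 = 1 has x = 0; there are 1 such assignment(s).
  x=0, y=0, z=0, w=1, u=0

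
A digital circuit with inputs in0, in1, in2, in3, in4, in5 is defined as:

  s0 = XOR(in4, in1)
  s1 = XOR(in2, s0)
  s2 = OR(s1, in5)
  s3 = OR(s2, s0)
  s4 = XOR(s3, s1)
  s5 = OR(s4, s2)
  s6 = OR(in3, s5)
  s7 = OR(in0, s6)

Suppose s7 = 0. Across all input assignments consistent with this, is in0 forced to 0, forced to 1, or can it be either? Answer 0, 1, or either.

s7 = OR(in0, s6) must be 0, so both in0 = 0 and s6 = 0.
s6 = OR(in3, s5) must be 0, so both in3 = 0 and s5 = 0.
s5 = OR(s4, s2) must be 0, so both s4 = 0 and s2 = 0.
Every assignment with s7 = 0 has in0 = 0; there are 2 such assignment(s).
  in0=0, in1=0, in2=0, in3=0, in4=0, in5=0
  in0=0, in1=1, in2=0, in3=0, in4=1, in5=0

0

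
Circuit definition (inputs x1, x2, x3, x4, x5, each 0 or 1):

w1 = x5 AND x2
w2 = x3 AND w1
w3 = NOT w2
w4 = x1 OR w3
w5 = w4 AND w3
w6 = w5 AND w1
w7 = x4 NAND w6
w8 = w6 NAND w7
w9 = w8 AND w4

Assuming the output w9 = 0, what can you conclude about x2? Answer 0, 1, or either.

w9 = w8 AND w4 must be 0, so at least one of w8, w4 is 0.
Every assignment with w9 = 0 has x2 = 1; there are 4 such assignment(s).
  x1=0, x2=1, x3=0, x4=0, x5=1
  x1=0, x2=1, x3=1, x4=0, x5=1
  x1=0, x2=1, x3=1, x4=1, x5=1
  x1=1, x2=1, x3=0, x4=0, x5=1

1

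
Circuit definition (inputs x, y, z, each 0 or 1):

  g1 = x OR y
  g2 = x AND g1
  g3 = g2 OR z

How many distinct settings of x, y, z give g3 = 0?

g3 = g2 OR z must be 0, so both g2 = 0 and z = 0.
g2 = x AND g1 must be 0, so at least one of x, g1 is 0.
Satisfying assignments:
  x=0, y=0, z=0
  x=0, y=1, z=0

2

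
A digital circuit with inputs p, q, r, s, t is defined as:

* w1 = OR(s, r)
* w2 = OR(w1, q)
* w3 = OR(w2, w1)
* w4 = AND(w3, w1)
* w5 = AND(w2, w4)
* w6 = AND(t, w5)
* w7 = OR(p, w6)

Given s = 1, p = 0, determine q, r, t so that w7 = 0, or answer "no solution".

w7 = OR(p, w6) must be 0, so both p = 0 and w6 = 0.
w6 = AND(t, w5) must be 0, so at least one of t, w5 is 0.
Check with s = 1, p = 0 and q=1, r=1, t=0:
w1 = OR(s, r) = OR(1, 1) = 1
w2 = OR(w1, q) = OR(1, 1) = 1
w3 = OR(w2, w1) = OR(1, 1) = 1
w4 = AND(w3, w1) = AND(1, 1) = 1
w5 = AND(w2, w4) = AND(1, 1) = 1
w6 = AND(t, w5) = AND(0, 1) = 0
w7 = OR(p, w6) = OR(0, 0) = 0
So w7 = 0.

q=1, r=1, t=0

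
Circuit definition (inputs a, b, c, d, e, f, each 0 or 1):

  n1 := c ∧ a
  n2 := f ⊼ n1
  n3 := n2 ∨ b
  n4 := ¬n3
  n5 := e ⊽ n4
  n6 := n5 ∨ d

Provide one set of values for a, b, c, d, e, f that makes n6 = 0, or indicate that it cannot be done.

n6 = n5 ∨ d must be 0, so both n5 = 0 and d = 0.
n5 = e ⊽ n4 must be 0, so at least one of e, n4 is 1.
Check with a=0, b=0, c=1, d=0, e=1, f=0:
n1 = c ∧ a = 1 ∧ 0 = 0
n2 = f ⊼ n1 = 0 ⊼ 0 = 1
n3 = n2 ∨ b = 1 ∨ 0 = 1
n4 = ¬n3 = ¬1 = 0
n5 = e ⊽ n4 = 1 ⊽ 0 = 0
n6 = n5 ∨ d = 0 ∨ 0 = 0
So n6 = 0 as required.

a=0, b=0, c=1, d=0, e=1, f=0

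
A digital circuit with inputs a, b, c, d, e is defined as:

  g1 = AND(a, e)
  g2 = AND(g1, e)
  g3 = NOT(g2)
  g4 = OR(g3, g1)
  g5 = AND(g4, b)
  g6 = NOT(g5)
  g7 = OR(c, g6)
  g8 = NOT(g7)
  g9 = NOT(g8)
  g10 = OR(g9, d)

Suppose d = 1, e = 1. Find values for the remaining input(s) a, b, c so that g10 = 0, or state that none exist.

no solution exists

With d = 1, e = 1 fixed, none of the 8 settings of a, b, c give g10 = 0.
For example, with a=0, b=0, c=1:
g1 = AND(a, e) = AND(0, 1) = 0
g2 = AND(g1, e) = AND(0, 1) = 0
g3 = NOT(g2) = NOT 0 = 1
g4 = OR(g3, g1) = OR(1, 0) = 1
g5 = AND(g4, b) = AND(1, 0) = 0
g6 = NOT(g5) = NOT 0 = 1
g7 = OR(c, g6) = OR(1, 1) = 1
g8 = NOT(g7) = NOT 1 = 0
g9 = NOT(g8) = NOT 0 = 1
g10 = OR(g9, d) = OR(1, 1) = 1
giving g10 = 1 ≠ 0.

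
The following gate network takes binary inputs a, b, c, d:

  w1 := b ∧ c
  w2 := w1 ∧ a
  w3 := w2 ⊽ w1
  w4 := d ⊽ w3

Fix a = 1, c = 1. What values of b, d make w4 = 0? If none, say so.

w4 = d ⊽ w3 must be 0, so at least one of d, w3 is 1.
Check with a = 1, c = 1 and b=0, d=0:
w1 = b ∧ c = 0 ∧ 1 = 0
w2 = w1 ∧ a = 0 ∧ 1 = 0
w3 = w2 ⊽ w1 = 0 ⊽ 0 = 1
w4 = d ⊽ w3 = 0 ⊽ 1 = 0
So w4 = 0.

b=0, d=0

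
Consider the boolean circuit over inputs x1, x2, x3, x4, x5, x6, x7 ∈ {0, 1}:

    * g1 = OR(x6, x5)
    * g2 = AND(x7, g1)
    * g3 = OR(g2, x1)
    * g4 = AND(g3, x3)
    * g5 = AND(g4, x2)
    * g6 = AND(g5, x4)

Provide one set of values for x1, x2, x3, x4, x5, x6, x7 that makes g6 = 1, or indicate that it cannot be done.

Check with x1=0 x2=1 x3=1 x4=1 x5=1 x6=0 x7=1:
g1 = OR(x6, x5) = OR(0, 1) = 1
g2 = AND(x7, g1) = AND(1, 1) = 1
g3 = OR(g2, x1) = OR(1, 0) = 1
g4 = AND(g3, x3) = AND(1, 1) = 1
g5 = AND(g4, x2) = AND(1, 1) = 1
g6 = AND(g5, x4) = AND(1, 1) = 1
So g6 = 1 as required.

x1=0 x2=1 x3=1 x4=1 x5=1 x6=0 x7=1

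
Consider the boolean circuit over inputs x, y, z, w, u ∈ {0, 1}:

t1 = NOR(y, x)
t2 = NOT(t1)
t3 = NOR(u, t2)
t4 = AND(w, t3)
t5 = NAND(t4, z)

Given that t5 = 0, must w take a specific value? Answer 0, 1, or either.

t5 = NAND(t4, z) must be 0, so both t4 = 1 and z = 1.
t4 = AND(w, t3) must be 1, so both w = 1 and t3 = 1.
t3 = NOR(u, t2) must be 1, so both u = 0 and t2 = 0.
Every assignment with t5 = 0 has w = 1; there are 1 such assignment(s).
  x=0, y=0, z=1, w=1, u=0

1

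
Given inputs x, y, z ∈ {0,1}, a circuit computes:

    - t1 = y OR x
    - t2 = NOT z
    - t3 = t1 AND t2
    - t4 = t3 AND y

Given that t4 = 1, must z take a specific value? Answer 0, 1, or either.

t4 = t3 AND y must be 1, so both t3 = 1 and y = 1.
t3 = t1 AND t2 must be 1, so both t1 = 1 and t2 = 1.
t1 = y OR x must be 1, so at least one of y, x is 1.
Every assignment with t4 = 1 has z = 0; there are 2 such assignment(s).
  x=0, y=1, z=0
  x=1, y=1, z=0

0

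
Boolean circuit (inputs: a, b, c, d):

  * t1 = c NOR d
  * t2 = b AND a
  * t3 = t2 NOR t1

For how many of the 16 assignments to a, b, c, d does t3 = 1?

9

t3 = t2 NOR t1 must be 1, so both t2 = 0 and t1 = 0.
Enumerating the 16 input combinations, 9 give t3 = 1 and 7 give t3 = 0.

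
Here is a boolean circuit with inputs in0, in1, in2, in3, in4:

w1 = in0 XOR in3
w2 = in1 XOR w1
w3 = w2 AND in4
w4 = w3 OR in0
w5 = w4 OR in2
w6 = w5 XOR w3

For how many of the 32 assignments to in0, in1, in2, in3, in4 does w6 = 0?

14

w6 = w5 XOR w3 must be 0, so w5 and w3 are equal.
Enumerating the 32 input combinations, 14 give w6 = 0 and 18 give w6 = 1.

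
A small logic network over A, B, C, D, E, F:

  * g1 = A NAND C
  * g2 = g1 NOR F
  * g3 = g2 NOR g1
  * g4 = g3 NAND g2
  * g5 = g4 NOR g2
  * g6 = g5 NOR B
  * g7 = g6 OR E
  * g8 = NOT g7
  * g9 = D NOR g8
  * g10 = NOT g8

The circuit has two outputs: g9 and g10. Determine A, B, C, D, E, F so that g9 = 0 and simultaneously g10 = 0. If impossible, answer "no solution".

Check with A=1 B=1 C=0 D=1 E=0 F=0:
g1 = A NAND C = 1 NAND 0 = 1
g2 = g1 NOR F = 1 NOR 0 = 0
g3 = g2 NOR g1 = 0 NOR 1 = 0
g4 = g3 NAND g2 = 0 NAND 0 = 1
g5 = g4 NOR g2 = 1 NOR 0 = 0
g6 = g5 NOR B = 0 NOR 1 = 0
g7 = g6 OR E = 0 OR 0 = 0
g8 = NOT g7 = NOT 0 = 1
g9 = D NOR g8 = 1 NOR 1 = 0
g10 = NOT g8 = NOT 1 = 0
So g9 = 0 and g10 = 0.

A=1 B=1 C=0 D=1 E=0 F=0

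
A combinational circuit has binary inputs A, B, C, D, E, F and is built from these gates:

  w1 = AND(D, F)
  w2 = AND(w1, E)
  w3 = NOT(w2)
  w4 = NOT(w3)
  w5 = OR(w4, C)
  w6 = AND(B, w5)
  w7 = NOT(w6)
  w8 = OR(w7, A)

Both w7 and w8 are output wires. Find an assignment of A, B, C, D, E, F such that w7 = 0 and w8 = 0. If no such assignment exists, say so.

A=0, B=1, C=1, D=1, E=1, F=1

Check with A=0, B=1, C=1, D=1, E=1, F=1:
w1 = AND(D, F) = AND(1, 1) = 1
w2 = AND(w1, E) = AND(1, 1) = 1
w3 = NOT(w2) = NOT 1 = 0
w4 = NOT(w3) = NOT 0 = 1
w5 = OR(w4, C) = OR(1, 1) = 1
w6 = AND(B, w5) = AND(1, 1) = 1
w7 = NOT(w6) = NOT 1 = 0
w8 = OR(w7, A) = OR(0, 0) = 0
So w7 = 0 and w8 = 0.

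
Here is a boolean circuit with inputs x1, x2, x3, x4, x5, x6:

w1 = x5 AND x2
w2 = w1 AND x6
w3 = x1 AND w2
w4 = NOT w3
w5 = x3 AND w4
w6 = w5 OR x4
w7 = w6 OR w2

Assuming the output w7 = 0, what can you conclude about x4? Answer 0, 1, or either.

0

w7 = w6 OR w2 must be 0, so both w6 = 0 and w2 = 0.
Every assignment with w7 = 0 has x4 = 0; there are 14 such assignment(s).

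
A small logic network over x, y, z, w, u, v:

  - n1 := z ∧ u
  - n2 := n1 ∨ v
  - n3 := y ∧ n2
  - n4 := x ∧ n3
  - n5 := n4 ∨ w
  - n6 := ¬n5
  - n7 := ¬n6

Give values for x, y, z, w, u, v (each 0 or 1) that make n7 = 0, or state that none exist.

x=1, y=1, z=0, w=0, u=0, v=0

Check with x=1, y=1, z=0, w=0, u=0, v=0:
n1 = z ∧ u = 0 ∧ 0 = 0
n2 = n1 ∨ v = 0 ∨ 0 = 0
n3 = y ∧ n2 = 1 ∧ 0 = 0
n4 = x ∧ n3 = 1 ∧ 0 = 0
n5 = n4 ∨ w = 0 ∨ 0 = 0
n6 = ¬n5 = ¬0 = 1
n7 = ¬n6 = ¬1 = 0
So n7 = 0 as required.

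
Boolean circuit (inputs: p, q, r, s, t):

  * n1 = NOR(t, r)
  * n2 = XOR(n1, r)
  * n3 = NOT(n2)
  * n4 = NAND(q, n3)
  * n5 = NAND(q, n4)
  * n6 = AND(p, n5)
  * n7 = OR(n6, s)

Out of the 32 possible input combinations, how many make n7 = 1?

21

n7 = OR(n6, s) must be 1, so at least one of n6, s is 1.
Enumerating the 32 input combinations, 21 give n7 = 1 and 11 give n7 = 0.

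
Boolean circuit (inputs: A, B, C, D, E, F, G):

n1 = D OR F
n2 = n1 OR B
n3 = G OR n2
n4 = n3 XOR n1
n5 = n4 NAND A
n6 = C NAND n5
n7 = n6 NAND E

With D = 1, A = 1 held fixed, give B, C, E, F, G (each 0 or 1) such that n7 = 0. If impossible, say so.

Check with D = 1, A = 1 and B=0, C=0, E=1, F=0, G=1:
n1 = D OR F = 1 OR 0 = 1
n2 = n1 OR B = 1 OR 0 = 1
n3 = G OR n2 = 1 OR 1 = 1
n4 = n3 XOR n1 = 1 XOR 1 = 0
n5 = n4 NAND A = 0 NAND 1 = 1
n6 = C NAND n5 = 0 NAND 1 = 1
n7 = n6 NAND E = 1 NAND 1 = 0
So n7 = 0.

B=0, C=0, E=1, F=0, G=1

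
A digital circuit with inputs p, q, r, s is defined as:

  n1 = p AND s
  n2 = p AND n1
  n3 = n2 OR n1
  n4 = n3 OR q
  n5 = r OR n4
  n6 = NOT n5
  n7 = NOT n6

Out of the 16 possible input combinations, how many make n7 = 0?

3

n7 = NOT n6 must be 0, so n6 = 1.
n6 = NOT n5 must be 1, so n5 = 0.
n5 = r OR n4 must be 0, so both r = 0 and n4 = 0.
Satisfying assignments:
  p=0, q=0, r=0, s=0
  p=0, q=0, r=0, s=1
  p=1, q=0, r=0, s=0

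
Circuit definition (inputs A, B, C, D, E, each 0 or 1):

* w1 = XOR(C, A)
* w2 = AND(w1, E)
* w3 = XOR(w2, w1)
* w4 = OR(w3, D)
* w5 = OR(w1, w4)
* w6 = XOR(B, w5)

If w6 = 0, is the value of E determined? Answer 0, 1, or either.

either

Both values of E occur among assignments with w6 = 0:
  E=0: A=0, B=0, C=0, D=0, E=0
  E=1: A=0, B=0, C=0, D=0, E=1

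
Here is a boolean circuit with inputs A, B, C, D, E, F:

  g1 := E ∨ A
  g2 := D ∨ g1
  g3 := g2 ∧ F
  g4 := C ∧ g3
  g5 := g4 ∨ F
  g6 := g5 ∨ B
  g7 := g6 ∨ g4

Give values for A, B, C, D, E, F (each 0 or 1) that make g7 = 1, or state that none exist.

A=0 B=0 C=1 D=1 E=1 F=1

g7 = g6 ∨ g4 must be 1, so at least one of g6, g4 is 1.
Check with A=0 B=0 C=1 D=1 E=1 F=1:
g1 = E ∨ A = 1 ∨ 0 = 1
g2 = D ∨ g1 = 1 ∨ 1 = 1
g3 = g2 ∧ F = 1 ∧ 1 = 1
g4 = C ∧ g3 = 1 ∧ 1 = 1
g5 = g4 ∨ F = 1 ∨ 1 = 1
g6 = g5 ∨ B = 1 ∨ 0 = 1
g7 = g6 ∨ g4 = 1 ∨ 1 = 1
So g7 = 1 as required.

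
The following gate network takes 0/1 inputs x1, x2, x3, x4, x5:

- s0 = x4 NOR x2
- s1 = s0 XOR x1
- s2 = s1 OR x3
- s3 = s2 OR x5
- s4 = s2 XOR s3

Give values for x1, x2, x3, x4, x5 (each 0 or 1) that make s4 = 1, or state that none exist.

Check with x1=0, x2=1, x3=0, x4=1, x5=1:
s0 = x4 NOR x2 = 1 NOR 1 = 0
s1 = s0 XOR x1 = 0 XOR 0 = 0
s2 = s1 OR x3 = 0 OR 0 = 0
s3 = s2 OR x5 = 0 OR 1 = 1
s4 = s2 XOR s3 = 0 XOR 1 = 1
So s4 = 1 as required.

x1=0, x2=1, x3=0, x4=1, x5=1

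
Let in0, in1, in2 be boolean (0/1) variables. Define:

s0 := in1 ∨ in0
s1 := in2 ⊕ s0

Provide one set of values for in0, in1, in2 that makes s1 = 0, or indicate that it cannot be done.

in0=1 in1=0 in2=1

Check with in0=1 in1=0 in2=1:
s0 = in1 ∨ in0 = 0 ∨ 1 = 1
s1 = in2 ⊕ s0 = 1 ⊕ 1 = 0
So s1 = 0 as required.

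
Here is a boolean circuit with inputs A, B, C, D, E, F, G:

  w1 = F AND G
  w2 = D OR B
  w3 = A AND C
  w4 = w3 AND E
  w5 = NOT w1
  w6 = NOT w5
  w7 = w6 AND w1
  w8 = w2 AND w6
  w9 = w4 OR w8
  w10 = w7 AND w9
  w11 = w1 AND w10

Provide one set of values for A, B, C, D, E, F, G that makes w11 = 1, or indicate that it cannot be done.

A=1, B=1, C=1, D=1, E=1, F=1, G=1

w11 = w1 AND w10 must be 1, so both w1 = 1 and w10 = 1.
w1 = F AND G must be 1, so both F = 1 and G = 1.
w10 = w7 AND w9 must be 1, so both w7 = 1 and w9 = 1.
Check with A=1, B=1, C=1, D=1, E=1, F=1, G=1:
w1 = F AND G = 1 AND 1 = 1
w2 = D OR B = 1 OR 1 = 1
w3 = A AND C = 1 AND 1 = 1
w4 = w3 AND E = 1 AND 1 = 1
w5 = NOT w1 = NOT 1 = 0
w6 = NOT w5 = NOT 0 = 1
w7 = w6 AND w1 = 1 AND 1 = 1
w8 = w2 AND w6 = 1 AND 1 = 1
w9 = w4 OR w8 = 1 OR 1 = 1
w10 = w7 AND w9 = 1 AND 1 = 1
w11 = w1 AND w10 = 1 AND 1 = 1
So w11 = 1 as required.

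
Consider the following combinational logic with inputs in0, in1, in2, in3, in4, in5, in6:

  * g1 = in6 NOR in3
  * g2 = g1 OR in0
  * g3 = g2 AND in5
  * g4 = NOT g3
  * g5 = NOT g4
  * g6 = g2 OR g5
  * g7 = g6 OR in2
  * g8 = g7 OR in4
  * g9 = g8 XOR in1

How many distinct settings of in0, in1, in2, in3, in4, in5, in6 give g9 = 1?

g9 = g8 XOR in1 must be 1, so g8 and in1 differ.
Enumerating the 128 input combinations, 64 give g9 = 1 and 64 give g9 = 0.

64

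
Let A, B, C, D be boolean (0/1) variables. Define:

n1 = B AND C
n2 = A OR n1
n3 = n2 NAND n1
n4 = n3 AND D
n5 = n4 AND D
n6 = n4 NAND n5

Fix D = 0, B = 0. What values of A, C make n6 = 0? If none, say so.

With D = 0, B = 0 fixed, none of the 4 settings of A, C give n6 = 0.
For example, with A=1, C=1:
n1 = B AND C = 0 AND 1 = 0
n2 = A OR n1 = 1 OR 0 = 1
n3 = n2 NAND n1 = 1 NAND 0 = 1
n4 = n3 AND D = 1 AND 0 = 0
n5 = n4 AND D = 0 AND 0 = 0
n6 = n4 NAND n5 = 0 NAND 0 = 1
giving n6 = 1 ≠ 0.

no solution exists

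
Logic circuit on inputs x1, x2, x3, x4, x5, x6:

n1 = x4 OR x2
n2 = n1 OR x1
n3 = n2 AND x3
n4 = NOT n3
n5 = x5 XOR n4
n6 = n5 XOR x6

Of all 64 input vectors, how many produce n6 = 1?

32

n6 = n5 XOR x6 must be 1, so n5 and x6 differ.
Enumerating the 64 input combinations, 32 give n6 = 1 and 32 give n6 = 0.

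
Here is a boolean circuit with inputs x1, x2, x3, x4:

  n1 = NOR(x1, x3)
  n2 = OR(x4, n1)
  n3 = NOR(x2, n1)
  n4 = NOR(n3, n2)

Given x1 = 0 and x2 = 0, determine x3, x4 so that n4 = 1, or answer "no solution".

With x1 = 0 and x2 = 0 fixed, none of the 4 settings of x3, x4 give n4 = 1.
For example, with x3=0, x4=0:
n1 = NOR(x1, x3) = NOR(0, 0) = 1
n2 = OR(x4, n1) = OR(0, 1) = 1
n3 = NOR(x2, n1) = NOR(0, 1) = 0
n4 = NOR(n3, n2) = NOR(0, 1) = 0
giving n4 = 0 ≠ 1.

no solution exists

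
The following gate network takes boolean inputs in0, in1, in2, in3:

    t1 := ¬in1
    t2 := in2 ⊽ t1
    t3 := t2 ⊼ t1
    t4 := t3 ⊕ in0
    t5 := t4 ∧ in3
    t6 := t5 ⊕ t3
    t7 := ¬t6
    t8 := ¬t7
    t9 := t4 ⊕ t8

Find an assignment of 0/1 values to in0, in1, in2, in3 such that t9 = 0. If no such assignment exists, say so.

t9 = t4 ⊕ t8 must be 0, so t4 and t8 are equal.
Check with in0=0, in1=1, in2=0, in3=0:
t1 = ¬in1 = ¬1 = 0
t2 = in2 ⊽ t1 = 0 ⊽ 0 = 1
t3 = t2 ⊼ t1 = 1 ⊼ 0 = 1
t4 = t3 ⊕ in0 = 1 ⊕ 0 = 1
t5 = t4 ∧ in3 = 1 ∧ 0 = 0
t6 = t5 ⊕ t3 = 0 ⊕ 1 = 1
t7 = ¬t6 = ¬1 = 0
t8 = ¬t7 = ¬0 = 1
t9 = t4 ⊕ t8 = 1 ⊕ 1 = 0
So t9 = 0 as required.

in0=0, in1=1, in2=0, in3=0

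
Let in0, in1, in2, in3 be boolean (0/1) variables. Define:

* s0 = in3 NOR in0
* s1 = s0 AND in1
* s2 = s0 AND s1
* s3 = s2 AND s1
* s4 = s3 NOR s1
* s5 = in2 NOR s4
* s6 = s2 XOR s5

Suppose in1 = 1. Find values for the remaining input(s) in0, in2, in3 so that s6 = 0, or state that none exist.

in0=0 in2=1 in3=1

Check with in1 = 1 and in0=0, in2=1, in3=1:
s0 = in3 NOR in0 = 1 NOR 0 = 0
s1 = s0 AND in1 = 0 AND 1 = 0
s2 = s0 AND s1 = 0 AND 0 = 0
s3 = s2 AND s1 = 0 AND 0 = 0
s4 = s3 NOR s1 = 0 NOR 0 = 1
s5 = in2 NOR s4 = 1 NOR 1 = 0
s6 = s2 XOR s5 = 0 XOR 0 = 0
So s6 = 0.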